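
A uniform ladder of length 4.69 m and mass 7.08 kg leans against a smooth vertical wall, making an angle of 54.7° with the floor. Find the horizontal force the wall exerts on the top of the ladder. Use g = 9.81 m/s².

N_wall ≈ 24.6 N

Sum moments about the foot of the ladder (the floor normal and friction both act there and drop out).
Ladder weight 7.08×9.81 = 69.45 N acts at 2.345 m along the ladder; its horizontal arm is 2.345·cos54.7° = 1.355 m → τ = 94.1 N·m clockwise.
Wall normal N acts horizontally at the top; its moment arm is the height L sinθ = 4.69·sin54.7° = 3.828 m, counterclockwise.
For rotational equilibrium, N × 3.828 = 94.1, so N = 24.6 N.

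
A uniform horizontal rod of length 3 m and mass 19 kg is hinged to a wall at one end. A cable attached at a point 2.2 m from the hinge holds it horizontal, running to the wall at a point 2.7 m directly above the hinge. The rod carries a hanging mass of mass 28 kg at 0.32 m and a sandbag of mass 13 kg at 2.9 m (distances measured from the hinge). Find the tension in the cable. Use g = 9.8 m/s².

T ≈ 432 N

Taking torques about the hinge:
Beam weight: 19 × 9.8 = 186.2 N down at 1.5 m → arm 1.5 m, τ = 186.2 × 1.5 = 279.3 N·m clockwise.
Hanging mass: 28 × 9.8 = 274.4 N down at 0.32 m → arm 0.32 m, τ = 274.4 × 0.32 = 87.81 N·m clockwise.
Sandbag: 13 × 9.8 = 127.4 N down at 2.9 m → arm 2.9 m, τ = 127.4 × 2.9 = 369.5 N·m clockwise.
Total clockwise load moment = 736.6 N·m.
The cable tension T acts at 2.2 m; only its component perpendicular to the rod, T sinθ, produces torque. sinθ = h/√(h²+d²) = 2.7/√(2.7²+2.2²) = 0.7752.
Balancing moments: T × 2.2 × 0.7752 = 736.6, giving T = 736.6 / 1.705 = 432 N.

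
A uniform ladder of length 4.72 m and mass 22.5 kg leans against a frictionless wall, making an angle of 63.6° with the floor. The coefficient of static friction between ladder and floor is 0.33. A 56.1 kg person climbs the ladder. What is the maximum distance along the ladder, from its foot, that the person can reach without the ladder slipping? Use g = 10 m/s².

d ≈ 3.45 m

Sum moments about the foot of the ladder (the floor normal and friction both act there and drop out).
Ladder weight 22.5×10 = 225 N acts at 2.36 m along the ladder; its horizontal arm is 2.36·cos63.6° = 1.049 m → τ = 236 N·m clockwise.
Person weight 56.1×10 = 561 N at distance d → arm d·cos63.6° → τ = 561·d·0.4446 clockwise.
Wall normal N at the top has arm L sinθ = 4.228 m counterclockwise, so Στ = 0 gives N·4.228 = 236 + 249.4·d.
ΣFy = 0 ⇒ N_floor = 786 N, so the maximum friction is μ_s·N_floor = 0.33×786 = 259.4 N. ΣFx = 0 ⇒ N_wall = f, so at the slipping point N = 259.4 N.
Substituting: 259.4×4.228 = 236 + 249.4·d ⇒ d = (1097 − 236) / 249.4 = 3.45 m.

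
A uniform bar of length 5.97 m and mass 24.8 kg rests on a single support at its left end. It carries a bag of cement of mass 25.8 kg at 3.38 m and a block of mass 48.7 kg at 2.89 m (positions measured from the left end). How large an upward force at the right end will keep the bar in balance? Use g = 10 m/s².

F ≈ 506 N

Choose the left end as the axis so the unknown pivot reaction has zero arm there.
Beam weight: 24.8 × 10 = 248 N down at 2.985 m → arm 2.985 m, τ = 248 × 2.985 = 740.3 N·m clockwise.
Bag of cement: 25.8 × 10 = 258 N down at 3.38 m → arm 3.38 m, τ = 258 × 3.38 = 872 N·m clockwise.
Block: 48.7 × 10 = 487 N down at 2.89 m → arm 2.89 m, τ = 487 × 2.89 = 1407 N·m clockwise.
Net moment of the loads = 3019 N·m clockwise.
The upward force F acts at the right end, arm 5.97 m, giving F × 5.97 counterclockwise.
Στ = 0 ⇒ F × 5.97 = 3019 ⇒ F = 3019 / 5.97 = 506 N.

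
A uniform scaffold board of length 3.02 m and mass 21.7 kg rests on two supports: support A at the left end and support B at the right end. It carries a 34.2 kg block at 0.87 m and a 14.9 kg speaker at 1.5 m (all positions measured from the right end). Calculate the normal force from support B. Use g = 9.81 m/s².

Choose support A as the axis so its reaction then has zero moment arm.
Beam weight: 21.7 × 9.81 = 212.9 N down at 1.51 m → arm 1.51 m, τ = 212.9 × 1.51 = 321.5 N·m clockwise.
Block: 34.2 × 9.81 = 335.5 N down at 0.87 m → arm 2.15 m, τ = 335.5 × 2.15 = 721.3 N·m clockwise.
Speaker: 14.9 × 9.81 = 146.2 N down at 1.5 m → arm 1.52 m, τ = 146.2 × 1.52 = 222.2 N·m clockwise.
Net load moment about support A = 1265 N·m clockwise.
Reaction R at support B is upward at 0 m, arm 3.02 m → moment R × 3.02 counterclockwise.
Balancing moments: R × 3.02 = 1265, giving R = 419 N.

R_B ≈ 419 N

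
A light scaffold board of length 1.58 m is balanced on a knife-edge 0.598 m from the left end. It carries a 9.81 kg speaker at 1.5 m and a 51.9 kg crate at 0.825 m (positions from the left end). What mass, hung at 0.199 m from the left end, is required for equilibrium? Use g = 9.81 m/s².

Taking torques about the knife-edge (at 0.598 m from the left end):
Speaker: 9.81 × 9.81 = 96.24 N down at 1.5 m → arm 0.902 m, τ = 96.24 × 0.902 = 86.81 N·m clockwise.
Crate: 51.9 × 9.81 = 509.1 N down at 0.825 m → arm 0.227 m, τ = 509.1 × 0.227 = 115.6 N·m clockwise.
Net moment of known loads = 202.4 N·m clockwise.
An unknown mass m at 0.199 m has arm 0.399 m; its moment is m·g·0.399 counterclockwise.
Balancing moments: m × 9.81 × 0.399 = 202.4, giving m = 202.4 / (9.81 × 0.399) = 51.7 kg.

m ≈ 51.7 kg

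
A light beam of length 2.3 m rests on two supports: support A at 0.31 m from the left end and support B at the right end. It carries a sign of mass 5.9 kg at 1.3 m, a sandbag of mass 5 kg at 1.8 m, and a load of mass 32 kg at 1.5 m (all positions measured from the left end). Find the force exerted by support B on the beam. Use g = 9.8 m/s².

R_B ≈ 253 N

Choose support A as the axis so its reaction then has zero moment arm.
Sign: 5.9 × 9.8 = 57.82 N down at 1.3 m → arm 0.99 m, τ = 57.82 × 0.99 = 57.24 N·m clockwise.
Sandbag: 5 × 9.8 = 49 N down at 1.8 m → arm 1.49 m, τ = 49 × 1.49 = 73.01 N·m clockwise.
Load: 32 × 9.8 = 313.6 N down at 1.5 m → arm 1.19 m, τ = 313.6 × 1.19 = 373.2 N·m clockwise.
Net load moment about support A = 503.4 N·m clockwise.
Reaction R at support B is upward at 2.3 m, arm 1.99 m → moment R × 1.99 counterclockwise.
Στ = 0 ⇒ R × 1.99 = 503.4 ⇒ R = 253 N.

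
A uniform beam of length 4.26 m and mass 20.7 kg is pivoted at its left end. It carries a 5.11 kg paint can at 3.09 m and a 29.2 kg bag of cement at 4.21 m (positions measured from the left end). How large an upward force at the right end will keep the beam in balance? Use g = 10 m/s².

Taking torques about the left end:
Beam weight: 20.7 × 10 = 207 N down at 2.13 m → arm 2.13 m, τ = 207 × 2.13 = 440.9 N·m clockwise.
Paint can: 5.11 × 10 = 51.1 N down at 3.09 m → arm 3.09 m, τ = 51.1 × 3.09 = 157.9 N·m clockwise.
Bag of cement: 29.2 × 10 = 292 N down at 4.21 m → arm 4.21 m, τ = 292 × 4.21 = 1229 N·m clockwise.
Net moment of the loads = 1828 N·m clockwise.
The upward force F acts at the right end, arm 4.26 m, giving F × 4.26 counterclockwise.
For rotational equilibrium, F × 4.26 = 1828, so F = 1828 / 4.26 = 429 N.

F ≈ 429 N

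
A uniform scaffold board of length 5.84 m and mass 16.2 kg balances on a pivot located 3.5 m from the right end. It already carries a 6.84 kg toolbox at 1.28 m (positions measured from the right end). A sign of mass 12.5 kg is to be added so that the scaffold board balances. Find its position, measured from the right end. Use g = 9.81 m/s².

Take moments about the pivot (at 3.5 m from the right end).
Beam weight: 16.2 × 9.81 = 158.9 N down at 2.92 m → arm 0.58 m, τ = 158.9 × 0.58 = 92.16 N·m clockwise.
Toolbox: 6.84 × 9.81 = 67.1 N down at 1.28 m → arm 2.22 m, τ = 67.1 × 2.22 = 149 N·m clockwise.
Net moment of existing loads = 241.2 N·m clockwise.
The sign weighs 12.5 × 9.81 = 122.6 N and must supply an equal counterclockwise moment, so its lever arm about the pivot is 241.2 / 122.6 = 1.97 m.
That puts it at 3.5 + 1.97 = 5.47 m from the right end.

x ≈ 5.47 m from the right end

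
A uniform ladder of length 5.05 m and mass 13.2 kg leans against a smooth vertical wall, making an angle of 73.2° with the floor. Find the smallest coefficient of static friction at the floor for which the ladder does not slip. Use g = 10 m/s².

Taking torques about the foot of the ladder:
Ladder weight 13.2×10 = 132 N acts at 2.525 m along the ladder; its horizontal arm is 2.525·cos73.2° = 0.7298 m → τ = 96.33 N·m clockwise.
Wall normal N acts horizontally at the top; its moment arm is the height L sinθ = 5.05·sin73.2° = 4.834 m, counterclockwise.
Στ = 0 ⇒ N × 4.834 = 96.33 ⇒ N = 19.93 N.
ΣFx = 0 ⇒ f = N_wall = 19.93 N. ΣFy = 0 ⇒ N_floor = 132 N.
μ_min = f / N_floor = 19.93 / 132 = 0.151.

μ_min ≈ 0.151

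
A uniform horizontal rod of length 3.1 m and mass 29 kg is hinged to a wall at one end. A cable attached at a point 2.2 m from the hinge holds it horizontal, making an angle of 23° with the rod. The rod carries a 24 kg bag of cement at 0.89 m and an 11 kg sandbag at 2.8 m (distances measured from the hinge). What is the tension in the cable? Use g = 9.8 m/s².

Take moments about the hinge.
Beam weight: 29 × 9.8 = 284.2 N down at 1.55 m → arm 1.55 m, τ = 284.2 × 1.55 = 440.5 N·m clockwise.
Bag of cement: 24 × 9.8 = 235.2 N down at 0.89 m → arm 0.89 m, τ = 235.2 × 0.89 = 209.3 N·m clockwise.
Sandbag: 11 × 9.8 = 107.8 N down at 2.8 m → arm 2.8 m, τ = 107.8 × 2.8 = 301.8 N·m clockwise.
Total clockwise load moment = 951.6 N·m.
The cable tension T acts at 2.2 m; only its component perpendicular to the rod, T sinθ, produces torque. sin 23° = 0.3907.
For rotational equilibrium, T × 2.2 × 0.3907 = 951.6, so T = 951.6 / 0.8595 = 1110 N.

T ≈ 1110 N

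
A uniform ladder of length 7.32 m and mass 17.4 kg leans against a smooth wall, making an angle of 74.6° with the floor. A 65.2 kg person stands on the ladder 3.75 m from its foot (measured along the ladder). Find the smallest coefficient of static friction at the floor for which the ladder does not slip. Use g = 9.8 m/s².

μ_min ≈ 0.14

Choose the foot of the ladder as the axis so the floor normal and friction both act there and drop out.
Ladder weight 17.4×9.8 = 170.5 N acts at 3.66 m along the ladder; its horizontal arm is 3.66·cos74.6° = 0.9719 m → τ = 165.7 N·m clockwise.
Person: 65.2×9.8 = 639 N at 3.75 m → arm 0.9958 m → τ = 636.3 N·m clockwise.
Wall normal N acts horizontally at the top; its moment arm is the height L sinθ = 7.32·sin74.6° = 7.057 m, counterclockwise.
For rotational equilibrium, N × 7.057 = 802, so N = 113.6 N.
ΣFx = 0 ⇒ f = N_wall = 113.6 N. ΣFy = 0 ⇒ N_floor = 809.5 N.
μ_min = f / N_floor = 113.6 / 809.5 = 0.14.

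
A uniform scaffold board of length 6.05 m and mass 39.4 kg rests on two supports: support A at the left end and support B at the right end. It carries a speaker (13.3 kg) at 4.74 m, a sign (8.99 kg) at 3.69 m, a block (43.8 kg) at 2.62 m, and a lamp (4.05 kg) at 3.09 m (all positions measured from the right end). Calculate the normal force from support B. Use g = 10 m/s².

R_B ≈ 529 N

Taking torques about support A:
Beam weight: 39.4 × 10 = 394 N down at 3.025 m → arm 3.025 m, τ = 394 × 3.025 = 1192 N·m clockwise.
Speaker: 13.3 × 10 = 133 N down at 4.74 m → arm 1.31 m, τ = 133 × 1.31 = 174.2 N·m clockwise.
Sign: 8.99 × 10 = 89.9 N down at 3.69 m → arm 2.36 m, τ = 89.9 × 2.36 = 212.2 N·m clockwise.
Block: 43.8 × 10 = 438 N down at 2.62 m → arm 3.43 m, τ = 438 × 3.43 = 1502 N·m clockwise.
Lamp: 4.05 × 10 = 40.5 N down at 3.09 m → arm 2.96 m, τ = 40.5 × 2.96 = 119.9 N·m clockwise.
Net load moment about support A = 3200 N·m clockwise.
Reaction R at support B is upward at 0 m, arm 6.05 m → moment R × 6.05 counterclockwise.
Balancing moments: R × 6.05 = 3200, giving R = 529 N.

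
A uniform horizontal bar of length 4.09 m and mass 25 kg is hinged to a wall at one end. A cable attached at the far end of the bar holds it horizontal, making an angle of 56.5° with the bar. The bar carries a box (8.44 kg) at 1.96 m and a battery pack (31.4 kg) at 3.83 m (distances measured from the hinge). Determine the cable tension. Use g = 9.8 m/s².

T ≈ 540 N

About the hinge:
Beam weight: 25 × 9.8 = 245 N down at 2.045 m → arm 2.045 m, τ = 245 × 2.045 = 501 N·m clockwise.
Box: 8.44 × 9.8 = 82.71 N down at 1.96 m → arm 1.96 m, τ = 82.71 × 1.96 = 162.1 N·m clockwise.
Battery pack: 31.4 × 9.8 = 307.7 N down at 3.83 m → arm 3.83 m, τ = 307.7 × 3.83 = 1178 N·m clockwise.
Total clockwise load moment = 1841 N·m.
The cable tension T acts at 4.09 m; only its component perpendicular to the bar, T sinθ, produces torque. sin 56.5° = 0.8339.
Balancing moments: T × 4.09 × 0.8339 = 1841, giving T = 1841 / 3.411 = 540 N.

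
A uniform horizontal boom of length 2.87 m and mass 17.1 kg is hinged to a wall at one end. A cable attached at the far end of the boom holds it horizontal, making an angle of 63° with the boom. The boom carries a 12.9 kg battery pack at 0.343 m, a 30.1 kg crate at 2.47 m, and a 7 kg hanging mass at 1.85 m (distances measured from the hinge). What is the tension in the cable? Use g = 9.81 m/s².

Take moments about the hinge.
Beam weight: 17.1 × 9.81 = 167.8 N down at 1.435 m → arm 1.435 m, τ = 167.8 × 1.435 = 240.8 N·m clockwise.
Battery pack: 12.9 × 9.81 = 126.5 N down at 0.343 m → arm 0.343 m, τ = 126.5 × 0.343 = 43.39 N·m clockwise.
Crate: 30.1 × 9.81 = 295.3 N down at 2.47 m → arm 2.47 m, τ = 295.3 × 2.47 = 729.4 N·m clockwise.
Hanging mass: 7 × 9.81 = 68.67 N down at 1.85 m → arm 1.85 m, τ = 68.67 × 1.85 = 127 N·m clockwise.
Total clockwise load moment = 1141 N·m.
The cable tension T acts at 2.87 m; only its component perpendicular to the boom, T sinθ, produces torque. sin 63° = 0.891.
Setting net torque to zero: T × 2.87 × 0.891 = 1141 → T = 1141 / 2.557 = 446 N.

T ≈ 446 N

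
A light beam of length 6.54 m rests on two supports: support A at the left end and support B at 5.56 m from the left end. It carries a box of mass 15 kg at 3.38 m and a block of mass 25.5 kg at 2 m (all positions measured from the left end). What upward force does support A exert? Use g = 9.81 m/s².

Choose support B as the axis so its reaction then has zero moment arm.
Box: 15 × 9.81 = 147.2 N down at 3.38 m → arm 2.18 m, τ = 147.2 × 2.18 = 320.9 N·m counterclockwise.
Block: 25.5 × 9.81 = 250.2 N down at 2 m → arm 3.56 m, τ = 250.2 × 3.56 = 890.7 N·m counterclockwise.
Net load moment about support B = 1212 N·m counterclockwise.
Reaction R at support A is upward at 0 m, arm 5.56 m → moment R × 5.56 clockwise.
For rotational equilibrium, R × 5.56 = 1212, so R = 218 N.

R_A ≈ 218 N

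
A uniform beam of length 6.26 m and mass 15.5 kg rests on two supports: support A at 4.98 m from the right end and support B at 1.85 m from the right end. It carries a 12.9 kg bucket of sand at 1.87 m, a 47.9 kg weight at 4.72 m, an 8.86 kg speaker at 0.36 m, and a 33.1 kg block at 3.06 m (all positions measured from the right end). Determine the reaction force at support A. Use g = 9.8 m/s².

R_A ≈ 577 N

Taking torques about support B:
Beam weight: 15.5 × 9.8 = 151.9 N down at 3.13 m → arm 1.28 m, τ = 151.9 × 1.28 = 194.4 N·m counterclockwise.
Bucket of sand: 12.9 × 9.8 = 126.4 N down at 1.87 m → arm 0.02 m, τ = 126.4 × 0.02 = 2.528 N·m counterclockwise.
Weight: 47.9 × 9.8 = 469.4 N down at 4.72 m → arm 2.87 m, τ = 469.4 × 2.87 = 1347 N·m counterclockwise.
Speaker: 8.86 × 9.8 = 86.83 N down at 0.36 m → arm 1.49 m, τ = 86.83 × 1.49 = 129.4 N·m clockwise.
Block: 33.1 × 9.8 = 324.4 N down at 3.06 m → arm 1.21 m, τ = 324.4 × 1.21 = 392.5 N·m counterclockwise.
Net load moment about support B = 1807 N·m counterclockwise.
Reaction R at support A is upward at 4.98 m, arm 3.13 m → moment R × 3.13 clockwise.
Στ = 0 ⇒ R × 3.13 = 1807 ⇒ R = 577 N.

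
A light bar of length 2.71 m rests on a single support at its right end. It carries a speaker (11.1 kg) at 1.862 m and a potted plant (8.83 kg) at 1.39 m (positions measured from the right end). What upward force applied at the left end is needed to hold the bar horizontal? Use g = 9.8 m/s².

F ≈ 119 N

Choose the right end as the axis so the unknown pivot reaction has zero arm there.
Speaker: 11.1 × 9.8 = 108.8 N down at 1.862 m → arm 1.862 m, τ = 108.8 × 1.862 = 202.6 N·m counterclockwise.
Potted plant: 8.83 × 9.8 = 86.53 N down at 1.39 m → arm 1.39 m, τ = 86.53 × 1.39 = 120.3 N·m counterclockwise.
Net moment of the loads = 322.9 N·m counterclockwise.
The upward force F acts at the left end, arm 2.71 m, giving F × 2.71 clockwise.
Balancing moments: F × 2.71 = 322.9, giving F = 322.9 / 2.71 = 119 N.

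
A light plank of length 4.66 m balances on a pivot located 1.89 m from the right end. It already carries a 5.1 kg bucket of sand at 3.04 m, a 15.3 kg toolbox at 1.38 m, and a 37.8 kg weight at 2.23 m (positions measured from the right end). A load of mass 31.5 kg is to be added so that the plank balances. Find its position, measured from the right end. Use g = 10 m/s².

x ≈ 1.54 m from the right end

Choose the pivot (at 1.89 m from the right end) as the axis so the support reaction has zero arm there.
Bucket of sand: 5.1 × 10 = 51 N down at 3.04 m → arm 1.15 m, τ = 51 × 1.15 = 58.65 N·m counterclockwise.
Toolbox: 15.3 × 10 = 153 N down at 1.38 m → arm 0.51 m, τ = 153 × 0.51 = 78.03 N·m clockwise.
Weight: 37.8 × 10 = 378 N down at 2.23 m → arm 0.34 m, τ = 378 × 0.34 = 128.5 N·m counterclockwise.
Net moment of existing loads = 109.1 N·m counterclockwise.
The load weighs 31.5 × 10 = 315 N and must supply an equal clockwise moment, so its lever arm about the pivot is 109.1 / 315 = 0.346 m.
That puts it at 1.89 − 0.346 = 1.54 m from the right end.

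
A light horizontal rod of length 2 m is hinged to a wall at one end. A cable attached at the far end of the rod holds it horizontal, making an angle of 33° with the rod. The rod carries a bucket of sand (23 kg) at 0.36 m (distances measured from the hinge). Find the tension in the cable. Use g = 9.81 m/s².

T ≈ 74.6 N

Choose the hinge as the axis so the unknown hinge reaction has zero arm there.
Bucket of sand: 23 × 9.81 = 225.6 N down at 0.36 m → arm 0.36 m, τ = 225.6 × 0.36 = 81.22 N·m clockwise.
Total clockwise load moment = 81.22 N·m.
The cable tension T acts at 2 m; only its component perpendicular to the rod, T sinθ, produces torque. sin 33° = 0.5446.
For rotational equilibrium, T × 2 × 0.5446 = 81.22, so T = 81.22 / 1.089 = 74.6 N.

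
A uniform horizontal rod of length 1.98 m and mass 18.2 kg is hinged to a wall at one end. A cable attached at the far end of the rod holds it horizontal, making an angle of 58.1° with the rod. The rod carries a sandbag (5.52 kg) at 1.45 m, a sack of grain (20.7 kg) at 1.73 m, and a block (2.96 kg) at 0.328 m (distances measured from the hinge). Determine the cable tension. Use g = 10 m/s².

About the hinge:
Beam weight: 18.2 × 10 = 182 N down at 0.99 m → arm 0.99 m, τ = 182 × 0.99 = 180.2 N·m clockwise.
Sandbag: 5.52 × 10 = 55.2 N down at 1.45 m → arm 1.45 m, τ = 55.2 × 1.45 = 80.04 N·m clockwise.
Sack of grain: 20.7 × 10 = 207 N down at 1.73 m → arm 1.73 m, τ = 207 × 1.73 = 358.1 N·m clockwise.
Block: 2.96 × 10 = 29.6 N down at 0.328 m → arm 0.328 m, τ = 29.6 × 0.328 = 9.709 N·m clockwise.
Total clockwise load moment = 628 N·m.
The cable tension T acts at 1.98 m; only its component perpendicular to the rod, T sinθ, produces torque. sin 58.1° = 0.849.
For rotational equilibrium, T × 1.98 × 0.849 = 628, so T = 628 / 1.681 = 374 N.

T ≈ 374 N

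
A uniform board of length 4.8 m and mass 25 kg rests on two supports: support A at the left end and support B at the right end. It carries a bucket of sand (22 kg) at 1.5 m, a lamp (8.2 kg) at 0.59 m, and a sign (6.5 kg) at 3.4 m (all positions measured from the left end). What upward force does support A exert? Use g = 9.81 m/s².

R_A ≈ 360 N

Sum moments about support B (its reaction then has zero moment arm).
Beam weight: 25 × 9.81 = 245.2 N down at 2.4 m → arm 2.4 m, τ = 245.2 × 2.4 = 588.5 N·m counterclockwise.
Bucket of sand: 22 × 9.81 = 215.8 N down at 1.5 m → arm 3.3 m, τ = 215.8 × 3.3 = 712.1 N·m counterclockwise.
Lamp: 8.2 × 9.81 = 80.44 N down at 0.59 m → arm 4.21 m, τ = 80.44 × 4.21 = 338.7 N·m counterclockwise.
Sign: 6.5 × 9.81 = 63.77 N down at 3.4 m → arm 1.4 m, τ = 63.77 × 1.4 = 89.28 N·m counterclockwise.
Net load moment about support B = 1729 N·m counterclockwise.
Reaction R at support A is upward at 0 m, arm 4.8 m → moment R × 4.8 clockwise.
Στ = 0 ⇒ R × 4.8 = 1729 ⇒ R = 360 N.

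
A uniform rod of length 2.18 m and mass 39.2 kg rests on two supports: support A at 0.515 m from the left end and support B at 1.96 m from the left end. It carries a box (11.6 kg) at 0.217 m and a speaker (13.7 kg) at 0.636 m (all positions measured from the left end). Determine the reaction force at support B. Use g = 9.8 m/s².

R_B ≈ 141 N

Taking torques about support A:
Beam weight: 39.2 × 9.8 = 384.2 N down at 1.09 m → arm 0.575 m, τ = 384.2 × 0.575 = 220.9 N·m clockwise.
Box: 11.6 × 9.8 = 113.7 N down at 0.217 m → arm 0.298 m, τ = 113.7 × 0.298 = 33.88 N·m counterclockwise.
Speaker: 13.7 × 9.8 = 134.3 N down at 0.636 m → arm 0.121 m, τ = 134.3 × 0.121 = 16.25 N·m clockwise.
Net load moment about support A = 203.3 N·m clockwise.
Reaction R at support B is upward at 1.96 m, arm 1.445 m → moment R × 1.445 counterclockwise.
Balancing moments: R × 1.445 = 203.3, giving R = 141 N.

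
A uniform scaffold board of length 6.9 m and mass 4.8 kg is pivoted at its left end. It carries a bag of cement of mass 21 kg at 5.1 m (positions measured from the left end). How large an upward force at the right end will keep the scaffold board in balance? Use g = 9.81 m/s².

Choose the left end as the axis so the unknown pivot reaction has zero arm there.
Beam weight: 4.8 × 9.81 = 47.09 N down at 3.45 m → arm 3.45 m, τ = 47.09 × 3.45 = 162.5 N·m clockwise.
Bag of cement: 21 × 9.81 = 206 N down at 5.1 m → arm 5.1 m, τ = 206 × 5.1 = 1051 N·m clockwise.
Net moment of the loads = 1214 N·m clockwise.
The upward force F acts at the right end, arm 6.9 m, giving F × 6.9 counterclockwise.
Στ = 0 ⇒ F × 6.9 = 1214 ⇒ F = 1214 / 6.9 = 176 N.

F ≈ 176 N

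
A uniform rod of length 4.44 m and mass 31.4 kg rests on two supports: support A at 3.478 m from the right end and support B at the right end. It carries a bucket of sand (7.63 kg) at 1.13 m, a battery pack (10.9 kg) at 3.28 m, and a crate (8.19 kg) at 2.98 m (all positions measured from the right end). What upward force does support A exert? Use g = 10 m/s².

R_A ≈ 398 N

About support B:
Beam weight: 31.4 × 10 = 314 N down at 2.22 m → arm 2.22 m, τ = 314 × 2.22 = 697.1 N·m counterclockwise.
Bucket of sand: 7.63 × 10 = 76.3 N down at 1.13 m → arm 1.13 m, τ = 76.3 × 1.13 = 86.22 N·m counterclockwise.
Battery pack: 10.9 × 10 = 109 N down at 3.28 m → arm 3.28 m, τ = 109 × 3.28 = 357.5 N·m counterclockwise.
Crate: 8.19 × 10 = 81.9 N down at 2.98 m → arm 2.98 m, τ = 81.9 × 2.98 = 244.1 N·m counterclockwise.
Net load moment about support B = 1385 N·m counterclockwise.
Reaction R at support A is upward at 3.478 m, arm 3.478 m → moment R × 3.478 clockwise.
Setting net torque to zero: R × 3.478 = 1385 → R = 398 N.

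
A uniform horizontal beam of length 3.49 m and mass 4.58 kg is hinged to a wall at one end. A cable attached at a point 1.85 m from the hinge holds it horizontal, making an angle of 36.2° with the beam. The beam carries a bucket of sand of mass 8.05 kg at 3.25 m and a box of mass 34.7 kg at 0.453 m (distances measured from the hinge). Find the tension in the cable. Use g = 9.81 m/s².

T ≈ 448 N

Choose the hinge as the axis so the unknown hinge reaction has zero arm there.
Beam weight: 4.58 × 9.81 = 44.93 N down at 1.745 m → arm 1.745 m, τ = 44.93 × 1.745 = 78.4 N·m clockwise.
Bucket of sand: 8.05 × 9.81 = 78.97 N down at 3.25 m → arm 3.25 m, τ = 78.97 × 3.25 = 256.7 N·m clockwise.
Box: 34.7 × 9.81 = 340.4 N down at 0.453 m → arm 0.453 m, τ = 340.4 × 0.453 = 154.2 N·m clockwise.
Total clockwise load moment = 489.3 N·m.
The cable tension T acts at 1.85 m; only its component perpendicular to the beam, T sinθ, produces torque. sin 36.2° = 0.5906.
For rotational equilibrium, T × 1.85 × 0.5906 = 489.3, so T = 489.3 / 1.093 = 448 N.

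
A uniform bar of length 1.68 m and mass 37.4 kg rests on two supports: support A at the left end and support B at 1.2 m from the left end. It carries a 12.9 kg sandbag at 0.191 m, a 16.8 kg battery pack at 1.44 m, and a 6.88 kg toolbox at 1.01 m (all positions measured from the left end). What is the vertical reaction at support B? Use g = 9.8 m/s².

R_B ≈ 531 N

About support A:
Beam weight: 37.4 × 9.8 = 366.5 N down at 0.84 m → arm 0.84 m, τ = 366.5 × 0.84 = 307.9 N·m clockwise.
Sandbag: 12.9 × 9.8 = 126.4 N down at 0.191 m → arm 0.191 m, τ = 126.4 × 0.191 = 24.14 N·m clockwise.
Battery pack: 16.8 × 9.8 = 164.6 N down at 1.44 m → arm 1.44 m, τ = 164.6 × 1.44 = 237 N·m clockwise.
Toolbox: 6.88 × 9.8 = 67.42 N down at 1.01 m → arm 1.01 m, τ = 67.42 × 1.01 = 68.09 N·m clockwise.
Net load moment about support A = 637.1 N·m clockwise.
Reaction R at support B is upward at 1.2 m, arm 1.2 m → moment R × 1.2 counterclockwise.
Setting net torque to zero: R × 1.2 = 637.1 → R = 531 N.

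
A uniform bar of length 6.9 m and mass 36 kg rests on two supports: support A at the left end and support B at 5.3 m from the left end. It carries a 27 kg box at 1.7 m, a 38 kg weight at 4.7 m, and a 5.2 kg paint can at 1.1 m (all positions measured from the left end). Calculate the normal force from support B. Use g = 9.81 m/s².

R_B ≈ 656 N

About support A:
Beam weight: 36 × 9.81 = 353.2 N down at 3.45 m → arm 3.45 m, τ = 353.2 × 3.45 = 1219 N·m clockwise.
Box: 27 × 9.81 = 264.9 N down at 1.7 m → arm 1.7 m, τ = 264.9 × 1.7 = 450.3 N·m clockwise.
Weight: 38 × 9.81 = 372.8 N down at 4.7 m → arm 4.7 m, τ = 372.8 × 4.7 = 1752 N·m clockwise.
Paint can: 5.2 × 9.81 = 51.01 N down at 1.1 m → arm 1.1 m, τ = 51.01 × 1.1 = 56.11 N·m clockwise.
Net load moment about support A = 3477 N·m clockwise.
Reaction R at support B is upward at 5.3 m, arm 5.3 m → moment R × 5.3 counterclockwise.
Στ = 0 ⇒ R × 5.3 = 3477 ⇒ R = 656 N.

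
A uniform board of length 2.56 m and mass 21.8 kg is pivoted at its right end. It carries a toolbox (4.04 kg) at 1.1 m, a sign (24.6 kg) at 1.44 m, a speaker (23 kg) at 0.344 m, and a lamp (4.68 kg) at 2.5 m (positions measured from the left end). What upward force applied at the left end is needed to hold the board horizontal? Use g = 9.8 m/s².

F ≈ 431 N

Choose the right end as the axis so the unknown pivot reaction has zero arm there.
Beam weight: 21.8 × 9.8 = 213.6 N down at 1.28 m → arm 1.28 m, τ = 213.6 × 1.28 = 273.4 N·m counterclockwise.
Toolbox: 4.04 × 9.8 = 39.59 N down at 1.1 m → arm 1.46 m, τ = 39.59 × 1.46 = 57.8 N·m counterclockwise.
Sign: 24.6 × 9.8 = 241.1 N down at 1.44 m → arm 1.12 m, τ = 241.1 × 1.12 = 270 N·m counterclockwise.
Speaker: 23 × 9.8 = 225.4 N down at 0.344 m → arm 2.216 m, τ = 225.4 × 2.216 = 499.5 N·m counterclockwise.
Lamp: 4.68 × 9.8 = 45.86 N down at 2.5 m → arm 0.06 m, τ = 45.86 × 0.06 = 2.752 N·m counterclockwise.
Net moment of the loads = 1103 N·m counterclockwise.
The upward force F acts at the left end, arm 2.56 m, giving F × 2.56 clockwise.
Balancing moments: F × 2.56 = 1103, giving F = 1103 / 2.56 = 431 N.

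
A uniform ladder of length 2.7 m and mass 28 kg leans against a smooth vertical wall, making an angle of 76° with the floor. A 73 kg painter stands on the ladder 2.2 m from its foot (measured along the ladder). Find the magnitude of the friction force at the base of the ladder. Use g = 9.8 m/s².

Taking torques about the foot of the ladder:
Ladder weight 28×9.8 = 274.4 N acts at 1.35 m along the ladder; its horizontal arm is 1.35·cos76° = 0.3266 m → τ = 89.62 N·m clockwise.
Painter: 73×9.8 = 715.4 N at 2.2 m → arm 0.5322 m → τ = 380.7 N·m clockwise.
Wall normal N acts horizontally at the top; its moment arm is the height L sinθ = 2.7·sin76° = 2.62 m, counterclockwise.
Στ = 0 ⇒ N × 2.62 = 470.3 ⇒ N = 180 N.
ΣFx = 0: friction at the foot balances the wall's push, so f = N_wall = 180 N.

f ≈ 180 N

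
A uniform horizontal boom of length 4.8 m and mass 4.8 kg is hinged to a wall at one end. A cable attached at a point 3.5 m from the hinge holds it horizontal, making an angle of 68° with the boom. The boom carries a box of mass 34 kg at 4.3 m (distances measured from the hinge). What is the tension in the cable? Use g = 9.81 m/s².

About the hinge:
Beam weight: 4.8 × 9.81 = 47.09 N down at 2.4 m → arm 2.4 m, τ = 47.09 × 2.4 = 113 N·m clockwise.
Box: 34 × 9.81 = 333.5 N down at 4.3 m → arm 4.3 m, τ = 333.5 × 4.3 = 1434 N·m clockwise.
Total clockwise load moment = 1547 N·m.
The cable tension T acts at 3.5 m; only its component perpendicular to the boom, T sinθ, produces torque. sin 68° = 0.9272.
Στ = 0 ⇒ T × 3.5 × 0.9272 = 1547 ⇒ T = 1547 / 3.245 = 477 N.

T ≈ 477 N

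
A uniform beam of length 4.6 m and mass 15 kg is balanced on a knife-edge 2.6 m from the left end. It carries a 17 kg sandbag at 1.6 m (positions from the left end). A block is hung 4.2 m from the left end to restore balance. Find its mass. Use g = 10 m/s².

Sum moments about the knife-edge (at 2.6 m from the left end) (the support reaction has zero arm there).
Beam weight: 15 × 10 = 150 N down at 2.3 m → arm 0.3 m, τ = 150 × 0.3 = 45 N·m counterclockwise.
Sandbag: 17 × 10 = 170 N down at 1.6 m → arm 1 m, τ = 170 × 1 = 170 N·m counterclockwise.
Net moment of known loads = 215 N·m counterclockwise.
An unknown mass m at 4.2 m has arm 1.6 m; its moment is m·g·1.6 clockwise.
Balancing moments: m × 10 × 1.6 = 215, giving m = 215 / (10 × 1.6) = 13.4 kg.

m ≈ 13.4 kg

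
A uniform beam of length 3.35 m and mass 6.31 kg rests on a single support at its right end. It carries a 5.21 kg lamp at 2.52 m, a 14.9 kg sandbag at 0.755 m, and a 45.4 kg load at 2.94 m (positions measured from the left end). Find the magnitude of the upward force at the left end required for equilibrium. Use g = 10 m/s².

F ≈ 215 N

Taking torques about the right end:
Beam weight: 6.31 × 10 = 63.1 N down at 1.675 m → arm 1.675 m, τ = 63.1 × 1.675 = 105.7 N·m counterclockwise.
Lamp: 5.21 × 10 = 52.1 N down at 2.52 m → arm 0.83 m, τ = 52.1 × 0.83 = 43.24 N·m counterclockwise.
Sandbag: 14.9 × 10 = 149 N down at 0.755 m → arm 2.595 m, τ = 149 × 2.595 = 386.7 N·m counterclockwise.
Load: 45.4 × 10 = 454 N down at 2.94 m → arm 0.41 m, τ = 454 × 0.41 = 186.1 N·m counterclockwise.
Net moment of the loads = 721.7 N·m counterclockwise.
The upward force F acts at the left end, arm 3.35 m, giving F × 3.35 clockwise.
Balancing moments: F × 3.35 = 721.7, giving F = 721.7 / 3.35 = 215 N.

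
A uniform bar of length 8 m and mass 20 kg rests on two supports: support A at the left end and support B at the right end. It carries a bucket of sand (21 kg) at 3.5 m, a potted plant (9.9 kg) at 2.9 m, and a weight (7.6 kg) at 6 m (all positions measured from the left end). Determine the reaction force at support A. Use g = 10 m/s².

Taking torques about support B:
Beam weight: 20 × 10 = 200 N down at 4 m → arm 4 m, τ = 200 × 4 = 800 N·m counterclockwise.
Bucket of sand: 21 × 10 = 210 N down at 3.5 m → arm 4.5 m, τ = 210 × 4.5 = 945 N·m counterclockwise.
Potted plant: 9.9 × 10 = 99 N down at 2.9 m → arm 5.1 m, τ = 99 × 5.1 = 504.9 N·m counterclockwise.
Weight: 7.6 × 10 = 76 N down at 6 m → arm 2 m, τ = 76 × 2 = 152 N·m counterclockwise.
Net load moment about support B = 2402 N·m counterclockwise.
Reaction R at support A is upward at 0 m, arm 8 m → moment R × 8 clockwise.
Balancing moments: R × 8 = 2402, giving R = 300 N.

R_A ≈ 300 N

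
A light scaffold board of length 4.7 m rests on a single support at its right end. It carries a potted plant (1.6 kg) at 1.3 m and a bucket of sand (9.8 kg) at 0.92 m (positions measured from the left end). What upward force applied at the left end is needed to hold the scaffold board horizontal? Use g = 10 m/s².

F ≈ 90.4 N

About the right end:
Potted plant: 1.6 × 10 = 16 N down at 1.3 m → arm 3.4 m, τ = 16 × 3.4 = 54.4 N·m counterclockwise.
Bucket of sand: 9.8 × 10 = 98 N down at 0.92 m → arm 3.78 m, τ = 98 × 3.78 = 370.4 N·m counterclockwise.
Net moment of the loads = 424.8 N·m counterclockwise.
The upward force F acts at the left end, arm 4.7 m, giving F × 4.7 clockwise.
Στ = 0 ⇒ F × 4.7 = 424.8 ⇒ F = 424.8 / 4.7 = 90.4 N.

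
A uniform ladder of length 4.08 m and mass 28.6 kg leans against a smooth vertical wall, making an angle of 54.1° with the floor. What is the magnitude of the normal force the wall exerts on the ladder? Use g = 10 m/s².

N_wall ≈ 104 N

About the foot of the ladder:
Ladder weight 28.6×10 = 286 N acts at 2.04 m along the ladder; its horizontal arm is 2.04·cos54.1° = 1.196 m → τ = 342.1 N·m clockwise.
Wall normal N acts horizontally at the top; its moment arm is the height L sinθ = 4.08·sin54.1° = 3.305 m, counterclockwise.
Setting net torque to zero: N × 3.305 = 342.1 → N = 104 N.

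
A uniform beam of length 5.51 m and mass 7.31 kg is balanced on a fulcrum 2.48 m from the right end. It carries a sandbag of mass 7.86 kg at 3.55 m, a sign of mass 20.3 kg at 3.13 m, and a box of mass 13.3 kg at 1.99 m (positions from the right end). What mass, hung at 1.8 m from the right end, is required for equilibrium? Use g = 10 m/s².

Sum moments about the fulcrum (at 2.48 m from the right end) (the support reaction has zero arm there).
Beam weight: 7.31 × 10 = 73.1 N down at 2.755 m → arm 0.275 m, τ = 73.1 × 0.275 = 20.1 N·m counterclockwise.
Sandbag: 7.86 × 10 = 78.6 N down at 3.55 m → arm 1.07 m, τ = 78.6 × 1.07 = 84.1 N·m counterclockwise.
Sign: 20.3 × 10 = 203 N down at 3.13 m → arm 0.65 m, τ = 203 × 0.65 = 132 N·m counterclockwise.
Box: 13.3 × 10 = 133 N down at 1.99 m → arm 0.49 m, τ = 133 × 0.49 = 65.17 N·m clockwise.
Net moment of known loads = 171 N·m counterclockwise.
An unknown mass m at 1.8 m has arm 0.68 m; its moment is m·g·0.68 clockwise.
Setting net torque to zero: m × 10 × 0.68 = 171 → m = 171 / (10 × 0.68) = 25.1 kg.

m ≈ 25.1 kg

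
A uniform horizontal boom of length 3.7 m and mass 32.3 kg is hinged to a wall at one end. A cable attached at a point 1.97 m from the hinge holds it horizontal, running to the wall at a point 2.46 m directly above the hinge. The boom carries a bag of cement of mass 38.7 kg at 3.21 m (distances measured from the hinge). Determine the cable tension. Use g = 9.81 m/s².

T ≈ 1170 N

Taking torques about the hinge:
Beam weight: 32.3 × 9.81 = 316.9 N down at 1.85 m → arm 1.85 m, τ = 316.9 × 1.85 = 586.3 N·m clockwise.
Bag of cement: 38.7 × 9.81 = 379.6 N down at 3.21 m → arm 3.21 m, τ = 379.6 × 3.21 = 1219 N·m clockwise.
Total clockwise load moment = 1805 N·m.
The cable tension T acts at 1.97 m; only its component perpendicular to the boom, T sinθ, produces torque. sinθ = h/√(h²+d²) = 2.46/√(2.46²+1.97²) = 0.7806.
Στ = 0 ⇒ T × 1.97 × 0.7806 = 1805 ⇒ T = 1805 / 1.538 = 1170 N.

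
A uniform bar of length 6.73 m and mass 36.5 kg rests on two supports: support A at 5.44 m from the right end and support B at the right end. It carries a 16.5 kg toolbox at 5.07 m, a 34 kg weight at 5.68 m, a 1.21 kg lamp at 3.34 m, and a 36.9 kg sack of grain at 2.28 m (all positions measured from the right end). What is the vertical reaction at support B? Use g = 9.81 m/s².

Sum moments about support A (its reaction then has zero moment arm).
Beam weight: 36.5 × 9.81 = 358.1 N down at 3.365 m → arm 2.075 m, τ = 358.1 × 2.075 = 743.1 N·m clockwise.
Toolbox: 16.5 × 9.81 = 161.9 N down at 5.07 m → arm 0.37 m, τ = 161.9 × 0.37 = 59.9 N·m clockwise.
Weight: 34 × 9.81 = 333.5 N down at 5.68 m → arm 0.24 m, τ = 333.5 × 0.24 = 80.04 N·m counterclockwise.
Lamp: 1.21 × 9.81 = 11.87 N down at 3.34 m → arm 2.1 m, τ = 11.87 × 2.1 = 24.93 N·m clockwise.
Sack of grain: 36.9 × 9.81 = 362 N down at 2.28 m → arm 3.16 m, τ = 362 × 3.16 = 1144 N·m clockwise.
Net load moment about support A = 1892 N·m clockwise.
Reaction R at support B is upward at 0 m, arm 5.44 m → moment R × 5.44 counterclockwise.
Setting net torque to zero: R × 5.44 = 1892 → R = 348 N.

R_B ≈ 348 N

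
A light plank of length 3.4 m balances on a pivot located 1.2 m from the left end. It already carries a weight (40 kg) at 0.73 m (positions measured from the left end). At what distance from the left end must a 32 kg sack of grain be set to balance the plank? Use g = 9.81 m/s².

x ≈ 1.79 m from the left end

Take moments about the pivot (at 1.2 m from the left end).
Weight: 40 × 9.81 = 392.4 N down at 0.73 m → arm 0.47 m, τ = 392.4 × 0.47 = 184.4 N·m counterclockwise.
Net moment of existing loads = 184.4 N·m counterclockwise.
The sack of grain weighs 32 × 9.81 = 313.9 N and must supply an equal clockwise moment, so its lever arm about the pivot is 184.4 / 313.9 = 0.587 m.
That puts it at 1.2 + 0.587 = 1.79 m from the left end.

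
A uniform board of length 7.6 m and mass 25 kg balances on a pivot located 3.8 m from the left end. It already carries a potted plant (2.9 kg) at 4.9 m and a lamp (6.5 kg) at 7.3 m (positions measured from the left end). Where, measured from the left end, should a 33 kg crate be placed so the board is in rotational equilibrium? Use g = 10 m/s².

x ≈ 3.01 m from the left end

Taking torques about the pivot (at 3.8 m from the left end):
Beam weight: acts at the pivot, moment arm 0 → no torque.
Potted plant: 2.9 × 10 = 29 N down at 4.9 m → arm 1.1 m, τ = 29 × 1.1 = 31.9 N·m clockwise.
Lamp: 6.5 × 10 = 65 N down at 7.3 m → arm 3.5 m, τ = 65 × 3.5 = 227.5 N·m clockwise.
Net moment of existing loads = 259.4 N·m clockwise.
The crate weighs 33 × 10 = 330 N and must supply an equal counterclockwise moment, so its lever arm about the pivot is 259.4 / 330 = 0.786 m.
That puts it at 3.8 − 0.786 = 3.01 m from the left end.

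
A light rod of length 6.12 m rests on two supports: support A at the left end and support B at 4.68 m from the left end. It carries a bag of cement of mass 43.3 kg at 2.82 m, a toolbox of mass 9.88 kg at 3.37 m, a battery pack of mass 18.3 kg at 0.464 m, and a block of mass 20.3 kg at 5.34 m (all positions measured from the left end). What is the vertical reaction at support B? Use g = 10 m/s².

About support A:
Bag of cement: 43.3 × 10 = 433 N down at 2.82 m → arm 2.82 m, τ = 433 × 2.82 = 1221 N·m clockwise.
Toolbox: 9.88 × 10 = 98.8 N down at 3.37 m → arm 3.37 m, τ = 98.8 × 3.37 = 333 N·m clockwise.
Battery pack: 18.3 × 10 = 183 N down at 0.464 m → arm 0.464 m, τ = 183 × 0.464 = 84.91 N·m clockwise.
Block: 20.3 × 10 = 203 N down at 5.34 m → arm 5.34 m, τ = 203 × 5.34 = 1084 N·m clockwise.
Net load moment about support A = 2723 N·m clockwise.
Reaction R at support B is upward at 4.68 m, arm 4.68 m → moment R × 4.68 counterclockwise.
Setting net torque to zero: R × 4.68 = 2723 → R = 582 N.

R_B ≈ 582 N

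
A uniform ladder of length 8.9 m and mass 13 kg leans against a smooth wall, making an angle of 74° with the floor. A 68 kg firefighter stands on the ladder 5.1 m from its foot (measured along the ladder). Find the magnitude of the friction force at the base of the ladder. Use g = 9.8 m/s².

f ≈ 128 N

Sum moments about the foot of the ladder (the floor normal and friction both act there and drop out).
Ladder weight 13×9.8 = 127.4 N acts at 4.45 m along the ladder; its horizontal arm is 4.45·cos74° = 1.227 m → τ = 156.3 N·m clockwise.
Firefighter: 68×9.8 = 666.4 N at 5.1 m → arm 1.406 m → τ = 937 N·m clockwise.
Wall normal N acts horizontally at the top; its moment arm is the height L sinθ = 8.9·sin74° = 8.555 m, counterclockwise.
For rotational equilibrium, N × 8.555 = 1093, so N = 128 N.
ΣFx = 0: friction at the foot balances the wall's push, so f = N_wall = 128 N.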